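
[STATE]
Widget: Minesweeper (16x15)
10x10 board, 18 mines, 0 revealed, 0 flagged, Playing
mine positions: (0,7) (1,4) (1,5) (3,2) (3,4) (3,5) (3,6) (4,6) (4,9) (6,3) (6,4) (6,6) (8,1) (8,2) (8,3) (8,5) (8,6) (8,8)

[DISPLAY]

■■■■■■■■■■      
■■■■■■■■■■      
■■■■■■■■■■      
■■■■■■■■■■      
■■■■■■■■■■      
■■■■■■■■■■      
■■■■■■■■■■      
■■■■■■■■■■      
■■■■■■■■■■      
■■■■■■■■■■      
                
                
                
                
                


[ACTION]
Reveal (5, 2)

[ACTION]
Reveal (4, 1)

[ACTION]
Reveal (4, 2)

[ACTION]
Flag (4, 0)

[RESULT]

■■■■■■■■■■      
■■■■■■■■■■      
■■■■■■■■■■      
■■■■■■■■■■      
⚑11■■■■■■■      
■■1■■■■■■■      
■■■■■■■■■■      
■■■■■■■■■■      
■■■■■■■■■■      
■■■■■■■■■■      
                
                
                
                
                


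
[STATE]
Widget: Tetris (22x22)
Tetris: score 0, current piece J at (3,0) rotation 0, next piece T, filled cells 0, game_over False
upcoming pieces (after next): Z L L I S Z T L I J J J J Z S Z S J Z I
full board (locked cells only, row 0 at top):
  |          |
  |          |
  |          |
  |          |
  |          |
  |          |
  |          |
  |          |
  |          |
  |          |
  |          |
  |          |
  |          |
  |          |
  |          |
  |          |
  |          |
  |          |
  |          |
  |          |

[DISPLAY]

   █      │Next:      
   ███    │ ▒         
          │▒▒▒        
          │           
          │           
          │           
          │Score:     
          │0          
          │           
          │           
          │           
          │           
          │           
          │           
          │           
          │           
          │           
          │           
          │           
          │           
          │           
          │           


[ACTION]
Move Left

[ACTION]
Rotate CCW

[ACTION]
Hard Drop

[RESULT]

    ▒     │Next:      
   ▒▒▒    │▓▓         
          │ ▓▓        
          │           
          │           
          │           
          │Score:     
          │0          
          │           
          │           
          │           
          │           
          │           
          │           
          │           
          │           
          │           
   █      │           
   █      │           
  ██      │           
          │           
          │           


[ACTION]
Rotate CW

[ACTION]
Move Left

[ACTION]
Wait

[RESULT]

          │Next:      
  ▒       │▓▓         
  ▒▒      │ ▓▓        
  ▒       │           
          │           
          │           
          │Score:     
          │0          
          │           
          │           
          │           
          │           
          │           
          │           
          │           
          │           
          │           
   █      │           
   █      │           
  ██      │           
          │           
          │           


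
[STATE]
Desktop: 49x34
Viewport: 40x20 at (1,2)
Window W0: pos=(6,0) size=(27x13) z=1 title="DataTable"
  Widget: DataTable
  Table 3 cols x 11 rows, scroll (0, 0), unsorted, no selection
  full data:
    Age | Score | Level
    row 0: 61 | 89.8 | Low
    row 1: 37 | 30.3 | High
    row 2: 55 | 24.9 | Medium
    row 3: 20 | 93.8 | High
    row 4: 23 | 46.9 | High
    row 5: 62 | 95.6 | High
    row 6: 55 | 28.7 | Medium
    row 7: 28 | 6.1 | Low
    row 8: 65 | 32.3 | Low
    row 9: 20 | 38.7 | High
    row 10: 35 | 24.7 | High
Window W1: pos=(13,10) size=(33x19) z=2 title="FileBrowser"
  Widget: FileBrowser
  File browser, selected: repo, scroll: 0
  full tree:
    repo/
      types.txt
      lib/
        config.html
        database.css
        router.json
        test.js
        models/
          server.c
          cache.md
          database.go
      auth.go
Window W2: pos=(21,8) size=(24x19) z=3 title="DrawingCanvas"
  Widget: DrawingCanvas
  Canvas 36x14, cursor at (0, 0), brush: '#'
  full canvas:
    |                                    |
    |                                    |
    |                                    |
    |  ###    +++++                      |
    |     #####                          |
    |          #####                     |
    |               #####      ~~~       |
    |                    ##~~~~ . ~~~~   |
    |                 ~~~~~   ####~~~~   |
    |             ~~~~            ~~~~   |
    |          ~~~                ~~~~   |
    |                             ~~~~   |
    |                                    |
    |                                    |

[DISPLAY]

     ┠─────────────────────────┨        
     ┃Age│Score│Level          ┃        
     ┃───┼─────┼──────         ┃        
     ┃61 │89.8 │Low            ┃        
     ┃37 │30.3 │High           ┃        
     ┃55 │24.9 │Medium         ┃        
     ┃20 │93.8 │High┏━━━━━━━━━━━━━━━━━━━
     ┃23 │46.9 │High┃ DrawingCanvas     
     ┃62 │95┏━━━━━━━┠───────────────────
     ┃55 │28┃ FileBr┃+                  
     ┗━━━━━━┠───────┃                   
            ┃> [-] r┃                   
            ┃    typ┃  ###    +++++     
            ┃    [+]┃     #####         
            ┃    aut┃          #####    
            ┃       ┃               ####
            ┃       ┃                   
            ┃       ┃                 ~~
            ┃       ┃             ~~~~  
            ┃       ┃          ~~~      


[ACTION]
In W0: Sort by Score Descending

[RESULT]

     ┠─────────────────────────┨        
     ┃Age│Scor▼│Level          ┃        
     ┃───┼─────┼──────         ┃        
     ┃62 │95.6 │High           ┃        
     ┃20 │93.8 │High           ┃        
     ┃61 │89.8 │Low            ┃        
     ┃23 │46.9 │High┏━━━━━━━━━━━━━━━━━━━
     ┃20 │38.7 │High┃ DrawingCanvas     
     ┃65 │32┏━━━━━━━┠───────────────────
     ┃37 │30┃ FileBr┃+                  
     ┗━━━━━━┠───────┃                   
            ┃> [-] r┃                   
            ┃    typ┃  ###    +++++     
            ┃    [+]┃     #####         
            ┃    aut┃          #####    
            ┃       ┃               ####
            ┃       ┃                   
            ┃       ┃                 ~~
            ┃       ┃             ~~~~  
            ┃       ┃          ~~~      


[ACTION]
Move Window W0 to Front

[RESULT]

     ┠─────────────────────────┨        
     ┃Age│Scor▼│Level          ┃        
     ┃───┼─────┼──────         ┃        
     ┃62 │95.6 │High           ┃        
     ┃20 │93.8 │High           ┃        
     ┃61 │89.8 │Low            ┃        
     ┃23 │46.9 │High           ┃━━━━━━━━
     ┃20 │38.7 │High           ┃vas     
     ┃65 │32.3 │Low            ┃────────
     ┃37 │30.3 │High           ┃        
     ┗━━━━━━━━━━━━━━━━━━━━━━━━━┛        
            ┃> [-] r┃                   
            ┃    typ┃  ###    +++++     
            ┃    [+]┃     #####         
            ┃    aut┃          #####    
            ┃       ┃               ####
            ┃       ┃                   
            ┃       ┃                 ~~
            ┃       ┃             ~~~~  
            ┃       ┃          ~~~      


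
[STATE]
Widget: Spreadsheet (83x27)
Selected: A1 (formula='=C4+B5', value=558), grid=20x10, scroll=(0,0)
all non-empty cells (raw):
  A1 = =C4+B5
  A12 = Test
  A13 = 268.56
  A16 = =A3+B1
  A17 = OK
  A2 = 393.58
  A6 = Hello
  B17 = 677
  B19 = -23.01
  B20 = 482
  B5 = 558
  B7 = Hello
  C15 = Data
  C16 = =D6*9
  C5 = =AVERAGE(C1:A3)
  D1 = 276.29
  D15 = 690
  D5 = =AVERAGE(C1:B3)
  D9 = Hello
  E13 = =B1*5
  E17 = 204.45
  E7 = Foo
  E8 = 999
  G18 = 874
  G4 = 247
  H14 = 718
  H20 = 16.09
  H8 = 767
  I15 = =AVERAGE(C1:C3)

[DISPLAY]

A1: =C4+B5                                                                         
       A       B       C       D       E       F       G       H       I       J   
-----------------------------------------------------------------------------------
  1    [558]       0       0  276.29       0       0       0       0       0       
  2   393.58       0       0       0       0       0       0       0       0       
  3        0       0       0       0       0       0       0       0       0       
  4        0       0       0       0       0       0     247       0       0       
  5        0     558  105.73       0       0       0       0       0       0       
  6 Hello          0       0       0       0       0       0       0       0       
  7        0Hello          0       0Foo            0       0       0       0       
  8        0       0       0       0     999       0       0     767       0       
  9        0       0       0Hello          0       0       0       0       0       
 10        0       0       0       0       0       0       0       0       0       
 11        0       0       0       0       0       0       0       0       0       
 12 Test           0       0       0       0       0       0       0       0       
 13   268.56       0       0       0       0       0       0       0       0       
 14        0       0       0       0       0       0       0     718       0       
 15        0       0Data         690       0       0       0       0       0       
 16        0       0       0       0       0       0       0       0       0       
 17 OK           677       0       0  204.45       0       0       0       0       
 18        0       0       0       0       0       0     874       0       0       
 19        0  -23.01       0       0       0       0       0       0       0       
 20        0     482       0       0       0       0       0   16.09       0       
                                                                                   
                                                                                   
                                                                                   
                                                                                   


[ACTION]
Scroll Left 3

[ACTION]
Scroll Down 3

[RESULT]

A1: =C4+B5                                                                         
       A       B       C       D       E       F       G       H       I       J   
-----------------------------------------------------------------------------------
  4        0       0       0       0       0       0     247       0       0       
  5        0     558  105.73       0       0       0       0       0       0       
  6 Hello          0       0       0       0       0       0       0       0       
  7        0Hello          0       0Foo            0       0       0       0       
  8        0       0       0       0     999       0       0     767       0       
  9        0       0       0Hello          0       0       0       0       0       
 10        0       0       0       0       0       0       0       0       0       
 11        0       0       0       0       0       0       0       0       0       
 12 Test           0       0       0       0       0       0       0       0       
 13   268.56       0       0       0       0       0       0       0       0       
 14        0       0       0       0       0       0       0     718       0       
 15        0       0Data         690       0       0       0       0       0       
 16        0       0       0       0       0       0       0       0       0       
 17 OK           677       0       0  204.45       0       0       0       0       
 18        0       0       0       0       0       0     874       0       0       
 19        0  -23.01       0       0       0       0       0       0       0       
 20        0     482       0       0       0       0       0   16.09       0       
                                                                                   
                                                                                   
                                                                                   
                                                                                   
                                                                                   
                                                                                   
                                                                                   


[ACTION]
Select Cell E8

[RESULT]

E8: 999                                                                            
       A       B       C       D       E       F       G       H       I       J   
-----------------------------------------------------------------------------------
  4        0       0       0       0       0       0     247       0       0       
  5        0     558  105.73       0       0       0       0       0       0       
  6 Hello          0       0       0       0       0       0       0       0       
  7        0Hello          0       0Foo            0       0       0       0       
  8        0       0       0       0   [999]       0       0     767       0       
  9        0       0       0Hello          0       0       0       0       0       
 10        0       0       0       0       0       0       0       0       0       
 11        0       0       0       0       0       0       0       0       0       
 12 Test           0       0       0       0       0       0       0       0       
 13   268.56       0       0       0       0       0       0       0       0       
 14        0       0       0       0       0       0       0     718       0       
 15        0       0Data         690       0       0       0       0       0       
 16        0       0       0       0       0       0       0       0       0       
 17 OK           677       0       0  204.45       0       0       0       0       
 18        0       0       0       0       0       0     874       0       0       
 19        0  -23.01       0       0       0       0       0       0       0       
 20        0     482       0       0       0       0       0   16.09       0       
                                                                                   
                                                                                   
                                                                                   
                                                                                   
                                                                                   
                                                                                   
                                                                                   


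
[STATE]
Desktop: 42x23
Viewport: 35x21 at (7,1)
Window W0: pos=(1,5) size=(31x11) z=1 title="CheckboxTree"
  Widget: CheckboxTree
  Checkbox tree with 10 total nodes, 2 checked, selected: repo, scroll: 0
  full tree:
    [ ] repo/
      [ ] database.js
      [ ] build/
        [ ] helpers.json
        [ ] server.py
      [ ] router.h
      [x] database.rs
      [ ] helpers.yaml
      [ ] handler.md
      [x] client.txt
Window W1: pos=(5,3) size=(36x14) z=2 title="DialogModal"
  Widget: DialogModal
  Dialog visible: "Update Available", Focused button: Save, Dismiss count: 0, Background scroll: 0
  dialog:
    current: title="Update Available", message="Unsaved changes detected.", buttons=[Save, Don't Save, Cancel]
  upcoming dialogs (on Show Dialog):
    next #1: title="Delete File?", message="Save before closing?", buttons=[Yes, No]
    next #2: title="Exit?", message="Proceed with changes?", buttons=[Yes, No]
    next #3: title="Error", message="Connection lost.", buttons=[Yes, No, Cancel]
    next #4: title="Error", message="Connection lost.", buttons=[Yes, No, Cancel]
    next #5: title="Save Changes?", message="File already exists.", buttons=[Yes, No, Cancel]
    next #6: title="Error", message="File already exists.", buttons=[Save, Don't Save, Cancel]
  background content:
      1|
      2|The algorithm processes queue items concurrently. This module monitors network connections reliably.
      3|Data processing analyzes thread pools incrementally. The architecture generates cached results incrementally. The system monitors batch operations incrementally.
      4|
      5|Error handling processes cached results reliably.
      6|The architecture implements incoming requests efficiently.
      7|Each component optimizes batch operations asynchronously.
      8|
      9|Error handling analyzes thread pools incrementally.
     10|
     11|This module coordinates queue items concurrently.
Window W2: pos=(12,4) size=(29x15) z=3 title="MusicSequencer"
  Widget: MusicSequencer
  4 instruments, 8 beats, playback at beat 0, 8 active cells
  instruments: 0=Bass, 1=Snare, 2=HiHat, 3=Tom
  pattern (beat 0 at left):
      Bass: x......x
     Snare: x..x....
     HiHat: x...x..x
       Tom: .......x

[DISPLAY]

                                   
                                   
━━━━━━━━━━━━━━━━━━━━━━━━━━━━━━━━━┓ 
Dialo┏━━━━━━━━━━━━━━━━━━━━━━━━━━━┓ 
─────┃ MusicSequencer            ┃ 
     ┠───────────────────────────┨ 
he al┃      ▼1234567             ┃ 
a┌───┃  Bass█······█             ┃ 
 │   ┃ Snare█··█····             ┃ 
r│ Un┃ HiHat█···█··█             ┃ 
h│[Sa┃   Tom·······█             ┃ 
a└───┃                           ┃ 
     ┃                           ┃ 
rror ┃                           ┃ 
     ┃                           ┃ 
━━━━━┃                           ┃ 
     ┃                           ┃ 
     ┗━━━━━━━━━━━━━━━━━━━━━━━━━━━┛ 
                                   
                                   
                                   


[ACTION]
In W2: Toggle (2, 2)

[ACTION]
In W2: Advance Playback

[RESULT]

                                   
                                   
━━━━━━━━━━━━━━━━━━━━━━━━━━━━━━━━━┓ 
Dialo┏━━━━━━━━━━━━━━━━━━━━━━━━━━━┓ 
─────┃ MusicSequencer            ┃ 
     ┠───────────────────────────┨ 
he al┃      0▼234567             ┃ 
a┌───┃  Bass█······█             ┃ 
 │   ┃ Snare█··█····             ┃ 
r│ Un┃ HiHat█·█·█··█             ┃ 
h│[Sa┃   Tom·······█             ┃ 
a└───┃                           ┃ 
     ┃                           ┃ 
rror ┃                           ┃ 
     ┃                           ┃ 
━━━━━┃                           ┃ 
     ┃                           ┃ 
     ┗━━━━━━━━━━━━━━━━━━━━━━━━━━━┛ 
                                   
                                   
                                   


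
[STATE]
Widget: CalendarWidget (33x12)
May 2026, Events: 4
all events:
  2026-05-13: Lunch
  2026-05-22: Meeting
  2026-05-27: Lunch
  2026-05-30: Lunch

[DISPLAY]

             May 2026            
Mo Tu We Th Fr Sa Su             
             1  2  3             
 4  5  6  7  8  9 10             
11 12 13* 14 15 16 17            
18 19 20 21 22* 23 24            
25 26 27* 28 29 30* 31           
                                 
                                 
                                 
                                 
                                 


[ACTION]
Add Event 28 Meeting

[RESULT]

             May 2026            
Mo Tu We Th Fr Sa Su             
             1  2  3             
 4  5  6  7  8  9 10             
11 12 13* 14 15 16 17            
18 19 20 21 22* 23 24            
25 26 27* 28* 29 30* 31          
                                 
                                 
                                 
                                 
                                 


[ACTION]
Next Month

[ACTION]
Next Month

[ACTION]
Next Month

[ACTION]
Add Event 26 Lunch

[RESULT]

           August 2026           
Mo Tu We Th Fr Sa Su             
                1  2             
 3  4  5  6  7  8  9             
10 11 12 13 14 15 16             
17 18 19 20 21 22 23             
24 25 26* 27 28 29 30            
31                               
                                 
                                 
                                 
                                 


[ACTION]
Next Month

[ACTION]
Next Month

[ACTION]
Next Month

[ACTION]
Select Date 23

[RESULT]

          November 2026          
Mo Tu We Th Fr Sa Su             
                   1             
 2  3  4  5  6  7  8             
 9 10 11 12 13 14 15             
16 17 18 19 20 21 22             
[23] 24 25 26 27 28 29           
30                               
                                 
                                 
                                 
                                 


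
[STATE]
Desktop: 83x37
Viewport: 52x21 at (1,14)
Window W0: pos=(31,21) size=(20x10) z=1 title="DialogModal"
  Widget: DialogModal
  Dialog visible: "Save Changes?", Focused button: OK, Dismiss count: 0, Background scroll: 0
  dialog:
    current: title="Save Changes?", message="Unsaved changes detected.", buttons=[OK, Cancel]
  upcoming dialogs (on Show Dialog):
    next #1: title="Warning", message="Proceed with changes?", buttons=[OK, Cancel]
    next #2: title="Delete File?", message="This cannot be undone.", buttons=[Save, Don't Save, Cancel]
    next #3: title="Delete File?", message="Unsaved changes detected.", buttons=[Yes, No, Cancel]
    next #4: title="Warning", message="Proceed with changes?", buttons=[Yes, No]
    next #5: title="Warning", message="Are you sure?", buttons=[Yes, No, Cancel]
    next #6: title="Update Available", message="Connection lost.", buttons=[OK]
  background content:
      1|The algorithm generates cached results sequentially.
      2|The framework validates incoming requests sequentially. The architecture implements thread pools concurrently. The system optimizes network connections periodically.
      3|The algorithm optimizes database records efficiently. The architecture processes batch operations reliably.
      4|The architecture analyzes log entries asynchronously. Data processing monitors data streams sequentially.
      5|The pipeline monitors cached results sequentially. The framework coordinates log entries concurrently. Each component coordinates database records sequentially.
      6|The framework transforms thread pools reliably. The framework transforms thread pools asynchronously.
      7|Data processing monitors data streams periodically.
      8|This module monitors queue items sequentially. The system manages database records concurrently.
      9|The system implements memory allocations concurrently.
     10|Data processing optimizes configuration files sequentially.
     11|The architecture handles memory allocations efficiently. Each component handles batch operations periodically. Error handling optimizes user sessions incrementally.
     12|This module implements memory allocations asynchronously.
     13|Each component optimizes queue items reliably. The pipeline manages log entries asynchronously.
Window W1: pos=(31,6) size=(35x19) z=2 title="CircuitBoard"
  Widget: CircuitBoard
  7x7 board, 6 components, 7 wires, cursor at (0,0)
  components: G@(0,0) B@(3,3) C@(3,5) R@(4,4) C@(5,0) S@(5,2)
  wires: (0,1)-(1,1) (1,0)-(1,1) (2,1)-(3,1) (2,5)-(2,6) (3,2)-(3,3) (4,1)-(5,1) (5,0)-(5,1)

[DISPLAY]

                              ┃2       ·            
                              ┃        │            
                              ┃3       ·   · ─ B    
                              ┃                     
                              ┃4       ·           R
                              ┃        │            
                              ┃5   C ─ ·   S        
                              ┃                     
                              ┃6                    
                              ┃Cursor: (0,0)        
                              ┗━━━━━━━━━━━━━━━━━━━━━
                              ┃Th│Save Changes│li┃  
                              ┃Th│Unsaved chan│ti┃  
                              ┃Th│[OK]  Cancel│ a┃  
                              ┃Th└────────────┘it┃  
                              ┃The framework tran┃  
                              ┗━━━━━━━━━━━━━━━━━━┛  
                                                    
                                                    
                                                    
                                                    


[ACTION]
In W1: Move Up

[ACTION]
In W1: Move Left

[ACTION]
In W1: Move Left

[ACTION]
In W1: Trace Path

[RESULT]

                              ┃2       ·            
                              ┃        │            
                              ┃3       ·   · ─ B    
                              ┃                     
                              ┃4       ·           R
                              ┃        │            
                              ┃5   C ─ ·   S        
                              ┃                     
                              ┃6                    
                              ┃Cursor: (0,0)  Trace:
                              ┗━━━━━━━━━━━━━━━━━━━━━
                              ┃Th│Save Changes│li┃  
                              ┃Th│Unsaved chan│ti┃  
                              ┃Th│[OK]  Cancel│ a┃  
                              ┃Th└────────────┘it┃  
                              ┃The framework tran┃  
                              ┗━━━━━━━━━━━━━━━━━━┛  
                                                    
                                                    
                                                    
                                                    


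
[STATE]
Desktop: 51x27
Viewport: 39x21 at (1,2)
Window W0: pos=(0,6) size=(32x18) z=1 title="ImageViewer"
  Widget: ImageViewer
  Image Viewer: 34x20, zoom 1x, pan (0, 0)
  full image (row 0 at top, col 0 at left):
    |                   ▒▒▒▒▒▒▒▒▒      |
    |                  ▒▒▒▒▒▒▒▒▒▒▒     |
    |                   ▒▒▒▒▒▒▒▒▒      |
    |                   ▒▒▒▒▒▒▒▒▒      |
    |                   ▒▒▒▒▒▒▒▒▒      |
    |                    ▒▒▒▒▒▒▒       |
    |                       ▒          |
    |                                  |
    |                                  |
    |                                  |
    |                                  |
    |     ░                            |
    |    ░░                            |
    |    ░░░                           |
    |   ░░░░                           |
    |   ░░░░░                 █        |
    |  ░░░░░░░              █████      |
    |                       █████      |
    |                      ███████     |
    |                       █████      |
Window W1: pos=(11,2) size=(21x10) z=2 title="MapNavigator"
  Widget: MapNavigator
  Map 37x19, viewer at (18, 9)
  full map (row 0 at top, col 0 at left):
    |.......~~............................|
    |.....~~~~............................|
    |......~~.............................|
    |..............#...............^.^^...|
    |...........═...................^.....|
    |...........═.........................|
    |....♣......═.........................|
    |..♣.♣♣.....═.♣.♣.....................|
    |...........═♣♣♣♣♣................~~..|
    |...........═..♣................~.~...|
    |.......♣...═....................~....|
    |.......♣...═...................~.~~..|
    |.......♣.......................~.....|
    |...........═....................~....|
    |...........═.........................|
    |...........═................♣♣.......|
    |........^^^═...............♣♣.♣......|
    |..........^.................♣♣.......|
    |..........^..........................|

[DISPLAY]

          ┏━━━━━━━━━━━━━━━━━━━┓        
          ┃ MapNavigator      ┃        
          ┠───────────────────┨        
          ┃..═................┃        
━━━━━━━━━━┃..═.♣.♣............┃        
 ImageView┃..═♣♣♣♣♣...........┃        
──────────┃..═..♣...@.........┃        
          ┃..═................┃        
          ┃..═................┃        
          ┗━━━━━━━━━━━━━━━━━━━┛        
                   ▒▒▒▒▒▒▒▒▒  ┃        
                   ▒▒▒▒▒▒▒▒▒  ┃        
                    ▒▒▒▒▒▒▒   ┃        
                       ▒      ┃        
                              ┃        
                              ┃        
                              ┃        
                              ┃        
     ░                        ┃        
    ░░                        ┃        
    ░░░                       ┃        


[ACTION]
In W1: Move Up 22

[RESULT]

          ┏━━━━━━━━━━━━━━━━━━━┓        
          ┃ MapNavigator      ┃        
          ┠───────────────────┨        
          ┃                   ┃        
━━━━━━━━━━┃                   ┃        
 ImageView┃                   ┃        
──────────┃.........@.........┃        
          ┃...................┃        
          ┃...................┃        
          ┗━━━━━━━━━━━━━━━━━━━┛        
                   ▒▒▒▒▒▒▒▒▒  ┃        
                   ▒▒▒▒▒▒▒▒▒  ┃        
                    ▒▒▒▒▒▒▒   ┃        
                       ▒      ┃        
                              ┃        
                              ┃        
                              ┃        
                              ┃        
     ░                        ┃        
    ░░                        ┃        
    ░░░                       ┃        


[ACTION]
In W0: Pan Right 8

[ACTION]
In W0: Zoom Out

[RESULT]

          ┏━━━━━━━━━━━━━━━━━━━┓        
          ┃ MapNavigator      ┃        
          ┠───────────────────┨        
          ┃                   ┃        
━━━━━━━━━━┃                   ┃        
 ImageView┃                   ┃        
──────────┃.........@.........┃        
          ┃...................┃        
          ┃...................┃        
          ┗━━━━━━━━━━━━━━━━━━━┛        
           ▒▒▒▒▒▒▒▒▒          ┃        
           ▒▒▒▒▒▒▒▒▒          ┃        
            ▒▒▒▒▒▒▒           ┃        
               ▒              ┃        
                              ┃        
                              ┃        
                              ┃        
                              ┃        
                              ┃        
                              ┃        
                              ┃        


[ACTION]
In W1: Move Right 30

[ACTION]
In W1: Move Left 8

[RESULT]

          ┏━━━━━━━━━━━━━━━━━━━┓        
          ┃ MapNavigator      ┃        
          ┠───────────────────┨        
          ┃                   ┃        
━━━━━━━━━━┃                   ┃        
 ImageView┃                   ┃        
──────────┃.........@........ ┃        
          ┃.................. ┃        
          ┃.................. ┃        
          ┗━━━━━━━━━━━━━━━━━━━┛        
           ▒▒▒▒▒▒▒▒▒          ┃        
           ▒▒▒▒▒▒▒▒▒          ┃        
            ▒▒▒▒▒▒▒           ┃        
               ▒              ┃        
                              ┃        
                              ┃        
                              ┃        
                              ┃        
                              ┃        
                              ┃        
                              ┃        


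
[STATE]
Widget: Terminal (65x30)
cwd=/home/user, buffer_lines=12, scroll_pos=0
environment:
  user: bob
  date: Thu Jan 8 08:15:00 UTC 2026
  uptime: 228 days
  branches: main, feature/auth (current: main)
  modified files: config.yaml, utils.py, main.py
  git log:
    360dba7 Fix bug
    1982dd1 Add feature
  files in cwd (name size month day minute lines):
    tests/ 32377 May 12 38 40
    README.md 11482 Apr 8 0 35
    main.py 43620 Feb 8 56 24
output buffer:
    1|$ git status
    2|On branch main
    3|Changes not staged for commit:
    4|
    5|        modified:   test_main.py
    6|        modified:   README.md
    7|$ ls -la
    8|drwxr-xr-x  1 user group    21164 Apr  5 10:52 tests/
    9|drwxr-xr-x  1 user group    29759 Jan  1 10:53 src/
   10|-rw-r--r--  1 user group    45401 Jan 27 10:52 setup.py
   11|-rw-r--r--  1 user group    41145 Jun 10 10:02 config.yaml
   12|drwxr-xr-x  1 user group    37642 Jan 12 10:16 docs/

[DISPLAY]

$ git status                                                     
On branch main                                                   
Changes not staged for commit:                                   
                                                                 
        modified:   test_main.py                                 
        modified:   README.md                                    
$ ls -la                                                         
drwxr-xr-x  1 user group    21164 Apr  5 10:52 tests/            
drwxr-xr-x  1 user group    29759 Jan  1 10:53 src/              
-rw-r--r--  1 user group    45401 Jan 27 10:52 setup.py          
-rw-r--r--  1 user group    41145 Jun 10 10:02 config.yaml       
drwxr-xr-x  1 user group    37642 Jan 12 10:16 docs/             
$ █                                                              
                                                                 
                                                                 
                                                                 
                                                                 
                                                                 
                                                                 
                                                                 
                                                                 
                                                                 
                                                                 
                                                                 
                                                                 
                                                                 
                                                                 
                                                                 
                                                                 
                                                                 


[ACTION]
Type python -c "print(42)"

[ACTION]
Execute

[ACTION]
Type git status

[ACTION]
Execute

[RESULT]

$ git status                                                     
On branch main                                                   
Changes not staged for commit:                                   
                                                                 
        modified:   test_main.py                                 
        modified:   README.md                                    
$ ls -la                                                         
drwxr-xr-x  1 user group    21164 Apr  5 10:52 tests/            
drwxr-xr-x  1 user group    29759 Jan  1 10:53 src/              
-rw-r--r--  1 user group    45401 Jan 27 10:52 setup.py          
-rw-r--r--  1 user group    41145 Jun 10 10:02 config.yaml       
drwxr-xr-x  1 user group    37642 Jan 12 10:16 docs/             
$ python -c "print(42)"                                          
42                                                               
$ git status                                                     
On branch main                                                   
Changes not staged for commit:                                   
                                                                 
        modified:   config.yaml                                  
        modified:   utils.py                                     
        modified:   main.py                                      
$ █                                                              
                                                                 
                                                                 
                                                                 
                                                                 
                                                                 
                                                                 
                                                                 
                                                                 


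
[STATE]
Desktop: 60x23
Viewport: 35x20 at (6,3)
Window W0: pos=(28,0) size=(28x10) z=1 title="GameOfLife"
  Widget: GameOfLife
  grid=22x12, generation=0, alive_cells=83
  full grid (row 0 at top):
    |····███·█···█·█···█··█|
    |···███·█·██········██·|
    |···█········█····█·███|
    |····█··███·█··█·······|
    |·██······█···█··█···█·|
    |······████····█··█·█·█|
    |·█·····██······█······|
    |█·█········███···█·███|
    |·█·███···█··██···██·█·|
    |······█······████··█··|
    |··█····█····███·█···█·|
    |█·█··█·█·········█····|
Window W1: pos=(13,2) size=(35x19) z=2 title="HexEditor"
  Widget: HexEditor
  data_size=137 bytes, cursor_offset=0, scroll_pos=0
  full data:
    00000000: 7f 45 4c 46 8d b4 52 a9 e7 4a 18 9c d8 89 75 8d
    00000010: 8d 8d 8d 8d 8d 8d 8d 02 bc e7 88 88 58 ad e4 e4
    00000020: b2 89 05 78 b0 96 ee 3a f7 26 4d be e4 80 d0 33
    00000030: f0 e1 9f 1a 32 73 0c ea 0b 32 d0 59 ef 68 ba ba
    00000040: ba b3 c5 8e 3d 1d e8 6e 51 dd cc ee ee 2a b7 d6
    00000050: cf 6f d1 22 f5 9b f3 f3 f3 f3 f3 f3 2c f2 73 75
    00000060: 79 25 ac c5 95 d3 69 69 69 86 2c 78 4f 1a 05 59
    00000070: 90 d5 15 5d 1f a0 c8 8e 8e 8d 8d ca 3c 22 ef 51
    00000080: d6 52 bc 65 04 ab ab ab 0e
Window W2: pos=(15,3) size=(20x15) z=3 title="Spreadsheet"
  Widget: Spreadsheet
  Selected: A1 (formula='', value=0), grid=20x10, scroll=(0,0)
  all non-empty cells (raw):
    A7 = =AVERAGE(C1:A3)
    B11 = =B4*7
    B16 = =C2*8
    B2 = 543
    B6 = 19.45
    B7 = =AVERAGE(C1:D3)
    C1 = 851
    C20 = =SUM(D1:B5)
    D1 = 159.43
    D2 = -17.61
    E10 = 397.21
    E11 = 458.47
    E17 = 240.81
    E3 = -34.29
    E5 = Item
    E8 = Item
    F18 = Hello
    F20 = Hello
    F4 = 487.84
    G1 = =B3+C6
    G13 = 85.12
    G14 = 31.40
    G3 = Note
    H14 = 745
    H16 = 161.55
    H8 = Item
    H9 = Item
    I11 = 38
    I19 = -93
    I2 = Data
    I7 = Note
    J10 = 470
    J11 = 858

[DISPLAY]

       ┃ ┏━━━━━━━━━━━━━━━━━━┓      
       ┠─┃ Spreadsheet      ┃──────
       ┃0┠──────────────────┨ 8d b4
       ┃0┃A1:               ┃ 8d 8d
       ┃0┃       A       B  ┃ b0 96
       ┃0┃------------------┃ 32 73
       ┃0┃  1      [0]      ┃ 3d 1d
       ┃0┃  2        0     5┃ f5 9b
       ┃0┃  3        0      ┃ 95 d3
       ┃0┃  4        0      ┃ 1f a0
       ┃0┃  5        0      ┃ 04 ab
       ┃ ┃  6        0   19.┃      
       ┃ ┃  7   154.89  165.┃      
       ┃ ┃  8        0      ┃      
       ┃ ┗━━━━━━━━━━━━━━━━━━┛      
       ┃                           
       ┃                           
       ┗━━━━━━━━━━━━━━━━━━━━━━━━━━━
                                   
                                   


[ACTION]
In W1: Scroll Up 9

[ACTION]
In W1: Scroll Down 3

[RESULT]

       ┃ ┏━━━━━━━━━━━━━━━━━━┓      
       ┠─┃ Spreadsheet      ┃──────
       ┃0┠──────────────────┨ 32 73
       ┃0┃A1:               ┃ 3d 1d
       ┃0┃       A       B  ┃ f5 9b
       ┃0┃------------------┃ 95 d3
       ┃0┃  1      [0]      ┃ 1f a0
       ┃0┃  2        0     5┃ 04 ab
       ┃ ┃  3        0      ┃      
       ┃ ┃  4        0      ┃      
       ┃ ┃  5        0      ┃      
       ┃ ┃  6        0   19.┃      
       ┃ ┃  7   154.89  165.┃      
       ┃ ┃  8        0      ┃      
       ┃ ┗━━━━━━━━━━━━━━━━━━┛      
       ┃                           
       ┃                           
       ┗━━━━━━━━━━━━━━━━━━━━━━━━━━━
                                   
                                   


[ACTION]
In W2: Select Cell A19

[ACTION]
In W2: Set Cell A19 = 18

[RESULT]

       ┃ ┏━━━━━━━━━━━━━━━━━━┓      
       ┠─┃ Spreadsheet      ┃──────
       ┃0┠──────────────────┨ 32 73
       ┃0┃A19: 18           ┃ 3d 1d
       ┃0┃       A       B  ┃ f5 9b
       ┃0┃------------------┃ 95 d3
       ┃0┃  1        0      ┃ 1f a0
       ┃0┃  2        0     5┃ 04 ab
       ┃ ┃  3        0      ┃      
       ┃ ┃  4        0      ┃      
       ┃ ┃  5        0      ┃      
       ┃ ┃  6        0   19.┃      
       ┃ ┃  7   154.89  165.┃      
       ┃ ┃  8        0      ┃      
       ┃ ┗━━━━━━━━━━━━━━━━━━┛      
       ┃                           
       ┃                           
       ┗━━━━━━━━━━━━━━━━━━━━━━━━━━━
                                   
                                   
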